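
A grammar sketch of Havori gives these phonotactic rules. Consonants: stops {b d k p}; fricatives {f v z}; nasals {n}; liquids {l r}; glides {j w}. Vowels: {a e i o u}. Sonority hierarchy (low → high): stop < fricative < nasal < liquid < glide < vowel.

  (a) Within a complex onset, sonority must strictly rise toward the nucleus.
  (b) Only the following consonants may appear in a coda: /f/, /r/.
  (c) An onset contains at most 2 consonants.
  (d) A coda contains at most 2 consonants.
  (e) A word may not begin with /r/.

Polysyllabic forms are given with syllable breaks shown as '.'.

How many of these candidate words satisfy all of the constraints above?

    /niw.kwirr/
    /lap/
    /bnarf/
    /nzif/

/niw.kwirr/ — violates constraint (b): syllable 1 coda contains /w/, which is not a licensed coda consonant → not permitted
/lap/ — violates constraint (b): syllable 1 coda contains /p/, which is not a licensed coda consonant → not permitted
/bnarf/ — σ1 onset /bn/ (1→3 rises), coda /rf/ (2C) ok → permitted
/nzif/ — violates constraint (a): syllable 1 onset /nz/: /n/ (nasal, 3) → /z/ (fricative, 2) does not rise → not permitted
Permitted: /bnarf/ → 1.

1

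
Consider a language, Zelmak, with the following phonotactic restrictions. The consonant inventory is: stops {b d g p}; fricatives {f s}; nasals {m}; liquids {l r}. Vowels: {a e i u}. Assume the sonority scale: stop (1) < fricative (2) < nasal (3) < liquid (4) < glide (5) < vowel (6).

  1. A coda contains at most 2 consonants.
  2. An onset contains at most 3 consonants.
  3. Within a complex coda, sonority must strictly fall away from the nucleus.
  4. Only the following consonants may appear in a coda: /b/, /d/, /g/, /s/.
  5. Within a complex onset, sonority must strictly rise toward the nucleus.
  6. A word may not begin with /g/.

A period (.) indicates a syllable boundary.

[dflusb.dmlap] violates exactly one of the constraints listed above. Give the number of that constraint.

[dflusb.dmlap]: syllable 2 coda contains /p/, which is not a licensed coda consonant.
This is a violation of constraint 4: "Only the following consonants may appear in a coda: /b/, /d/, /g/, /s/."
The remaining constraints (1, 2, 3, 5, 6) are satisfied.

4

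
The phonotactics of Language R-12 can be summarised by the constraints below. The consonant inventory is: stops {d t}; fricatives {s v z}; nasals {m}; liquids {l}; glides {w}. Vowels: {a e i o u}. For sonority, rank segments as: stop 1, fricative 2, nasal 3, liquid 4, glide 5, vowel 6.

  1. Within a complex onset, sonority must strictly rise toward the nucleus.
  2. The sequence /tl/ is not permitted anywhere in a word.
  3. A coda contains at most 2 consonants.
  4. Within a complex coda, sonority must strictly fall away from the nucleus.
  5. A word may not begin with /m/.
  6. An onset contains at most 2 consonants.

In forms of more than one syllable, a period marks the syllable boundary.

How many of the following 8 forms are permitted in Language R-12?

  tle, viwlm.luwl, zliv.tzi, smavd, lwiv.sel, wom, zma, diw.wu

6

tle — violates constraint 2: contains banned sequence /tl/ → not permitted
viwlm.luwl — violates constraint 3: syllable 1 coda /wlm/ has 3 consonants (> 2) → not permitted
zliv.tzi — σ1 onset /zl/ (2→4 rises), coda /v/ ok; σ2 onset /tz/ (1→2 rises), coda /∅/ ok → permitted
smavd — σ1 onset /sm/ (2→3 rises), coda /vd/ (2→1 falls) ok → permitted
lwiv.sel — σ1 onset /lw/ (4→5 rises), coda /v/ ok; σ2 onset /s/, coda /l/ ok → permitted
wom — σ1 onset /w/, coda /m/ ok → permitted
zma — σ1 onset /zm/ (2→3 rises), coda /∅/ ok → permitted
diw.wu — σ1 onset /d/, coda /w/ ok; σ2 onset /w/, coda /∅/ ok → permitted
Permitted: zliv.tzi, smavd, lwiv.sel, wom, zma, diw.wu → 6.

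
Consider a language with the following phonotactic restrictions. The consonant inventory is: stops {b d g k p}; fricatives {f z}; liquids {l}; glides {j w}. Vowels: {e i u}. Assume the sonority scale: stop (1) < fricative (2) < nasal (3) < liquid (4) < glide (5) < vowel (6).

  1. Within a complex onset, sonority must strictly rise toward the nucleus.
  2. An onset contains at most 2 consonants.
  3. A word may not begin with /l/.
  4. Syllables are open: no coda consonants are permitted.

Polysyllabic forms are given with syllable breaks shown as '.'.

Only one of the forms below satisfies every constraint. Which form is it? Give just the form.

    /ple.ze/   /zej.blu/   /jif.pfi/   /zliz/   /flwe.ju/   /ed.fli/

/ple.ze/ — σ1 onset /pl/ (1→4 rises), coda /∅/ ok; σ2 onset /z/, coda /∅/ ok → phonotactically legal
/zej.blu/ — violates constraint 4: syllable 1 coda /j/ has 1 consonant (> 0) → phonotactically illegal
/jif.pfi/ — violates constraint 4: syllable 1 coda /f/ has 1 consonant (> 0) → phonotactically illegal
/zliz/ — violates constraint 4: syllable 1 coda /z/ has 1 consonant (> 0) → phonotactically illegal
/flwe.ju/ — violates constraint 2: syllable 1 onset /flw/ has 3 consonants (> 2) → phonotactically illegal
/ed.fli/ — violates constraint 4: syllable 1 coda /d/ has 1 consonant (> 0) → phonotactically illegal

/ple.ze/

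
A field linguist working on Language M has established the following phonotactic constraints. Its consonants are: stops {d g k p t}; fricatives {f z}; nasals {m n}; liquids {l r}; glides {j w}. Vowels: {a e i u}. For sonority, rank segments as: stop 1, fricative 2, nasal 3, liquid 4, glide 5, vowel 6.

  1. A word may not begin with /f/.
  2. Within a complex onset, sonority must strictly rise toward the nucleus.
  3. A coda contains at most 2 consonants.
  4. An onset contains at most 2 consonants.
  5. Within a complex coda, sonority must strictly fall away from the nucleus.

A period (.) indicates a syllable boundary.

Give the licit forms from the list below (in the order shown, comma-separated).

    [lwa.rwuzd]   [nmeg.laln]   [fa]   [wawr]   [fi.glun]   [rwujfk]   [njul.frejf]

[lwa.rwuzd], [wawr], [njul.frejf]

[lwa.rwuzd] — σ1 onset /lw/ (4→5 rises), coda /∅/ ok; σ2 onset /rw/ (4→5 rises), coda /zd/ (2→1 falls) ok → licit
[nmeg.laln] — violates constraint 2: syllable 1 onset /nm/: /n/ (nasal, 3) → /m/ (nasal, 3) does not rise → illicit
[fa] — violates constraint 1: word begins with /f/ → illicit
[wawr] — σ1 onset /w/, coda /wr/ (5→4 falls) ok → licit
[fi.glun] — violates constraint 1: word begins with /f/ → illicit
[rwujfk] — violates constraint 3: syllable 1 coda /jfk/ has 3 consonants (> 2) → illicit
[njul.frejf] — σ1 onset /nj/ (3→5 rises), coda /l/ ok; σ2 onset /fr/ (2→4 rises), coda /jf/ (5→2 falls) ok → licit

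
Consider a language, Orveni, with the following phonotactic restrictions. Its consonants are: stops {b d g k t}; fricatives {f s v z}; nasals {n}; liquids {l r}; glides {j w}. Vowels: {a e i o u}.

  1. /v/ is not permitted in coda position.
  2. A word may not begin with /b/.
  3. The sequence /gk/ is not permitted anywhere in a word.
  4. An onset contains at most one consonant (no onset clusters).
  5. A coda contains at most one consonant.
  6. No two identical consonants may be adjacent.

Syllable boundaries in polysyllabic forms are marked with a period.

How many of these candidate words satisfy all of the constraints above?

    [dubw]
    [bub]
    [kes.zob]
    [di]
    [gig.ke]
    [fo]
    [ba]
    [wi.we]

4

[dubw] — violates constraint 5: syllable 1 coda /bw/ has 2 consonants (> 1) → ill-formed
[bub] — violates constraint 2: word begins with /b/ → ill-formed
[kes.zob] — σ1 onset /k/, coda /s/ ok; σ2 onset /z/, coda /b/ ok → well-formed
[di] — σ1 onset /d/, coda /∅/ ok → well-formed
[gig.ke] — violates constraint 3: contains banned sequence /gk/ → ill-formed
[fo] — σ1 onset /f/, coda /∅/ ok → well-formed
[ba] — violates constraint 2: word begins with /b/ → ill-formed
[wi.we] — σ1 onset /w/, coda /∅/ ok; σ2 onset /w/, coda /∅/ ok → well-formed
Well-formed: [kes.zob], [di], [fo], [wi.we] → 4.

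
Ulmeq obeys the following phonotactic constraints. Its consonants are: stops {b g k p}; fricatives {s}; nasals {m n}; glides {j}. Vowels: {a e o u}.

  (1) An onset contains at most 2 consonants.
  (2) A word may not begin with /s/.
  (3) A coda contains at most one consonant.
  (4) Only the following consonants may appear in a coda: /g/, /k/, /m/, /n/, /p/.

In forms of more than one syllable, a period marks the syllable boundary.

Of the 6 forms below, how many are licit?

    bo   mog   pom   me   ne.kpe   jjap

6

bo — σ1 onset /b/, coda /∅/ ok → licit
mog — σ1 onset /m/, coda /g/ ok → licit
pom — σ1 onset /p/, coda /m/ ok → licit
me — σ1 onset /m/, coda /∅/ ok → licit
ne.kpe — σ1 onset /n/, coda /∅/ ok; σ2 onset /kp/ (2C), coda /∅/ ok → licit
jjap — σ1 onset /jj/ (2C), coda /p/ ok → licit
Licit: bo, mog, pom, me, ne.kpe, jjap → 6.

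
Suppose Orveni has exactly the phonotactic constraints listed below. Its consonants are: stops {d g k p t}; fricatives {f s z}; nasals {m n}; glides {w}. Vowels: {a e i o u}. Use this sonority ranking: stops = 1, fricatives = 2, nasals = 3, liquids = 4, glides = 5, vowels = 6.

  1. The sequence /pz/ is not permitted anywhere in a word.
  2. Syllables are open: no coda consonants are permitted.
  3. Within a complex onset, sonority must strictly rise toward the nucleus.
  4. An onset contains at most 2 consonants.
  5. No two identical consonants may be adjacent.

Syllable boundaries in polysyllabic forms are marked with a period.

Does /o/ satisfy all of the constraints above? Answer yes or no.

yes

/o/ — σ1 onset /∅/, coda /∅/ ok → licit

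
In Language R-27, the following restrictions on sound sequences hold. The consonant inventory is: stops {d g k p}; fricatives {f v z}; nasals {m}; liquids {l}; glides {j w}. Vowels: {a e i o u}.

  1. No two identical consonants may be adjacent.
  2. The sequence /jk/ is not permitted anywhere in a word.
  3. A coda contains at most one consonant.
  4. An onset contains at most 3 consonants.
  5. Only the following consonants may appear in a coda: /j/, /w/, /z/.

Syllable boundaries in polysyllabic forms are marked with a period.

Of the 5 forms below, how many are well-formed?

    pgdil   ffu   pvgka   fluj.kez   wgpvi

0

pgdil — violates constraint 5: syllable 1 coda contains /l/, which is not a licensed coda consonant → ill-formed
ffu — violates constraint 1: adjacent identical consonants /ff/ → ill-formed
pvgka — violates constraint 4: syllable 1 onset /pvgk/ has 4 consonants (> 3) → ill-formed
fluj.kez — violates constraint 2: contains banned sequence /jk/ → ill-formed
wgpvi — violates constraint 4: syllable 1 onset /wgpv/ has 4 consonants (> 3) → ill-formed
No form is well-formed → 0.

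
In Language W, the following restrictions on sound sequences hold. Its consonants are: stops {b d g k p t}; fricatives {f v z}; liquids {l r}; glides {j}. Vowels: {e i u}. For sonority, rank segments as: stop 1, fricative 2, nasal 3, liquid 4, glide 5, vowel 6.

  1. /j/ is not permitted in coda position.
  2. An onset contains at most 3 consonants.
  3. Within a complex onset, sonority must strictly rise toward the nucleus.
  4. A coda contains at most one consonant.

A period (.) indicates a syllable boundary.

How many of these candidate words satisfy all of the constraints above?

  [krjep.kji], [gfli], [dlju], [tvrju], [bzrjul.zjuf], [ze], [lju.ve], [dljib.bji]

[krjep.kji] — σ1 onset /krj/ (1→4→5 rises), coda /p/ ok; σ2 onset /kj/ (1→5 rises), coda /∅/ ok → permitted
[gfli] — σ1 onset /gfl/ (1→2→4 rises), coda /∅/ ok → permitted
[dlju] — σ1 onset /dlj/ (1→4→5 rises), coda /∅/ ok → permitted
[tvrju] — violates constraint 2: syllable 1 onset /tvrj/ has 4 consonants (> 3) → not permitted
[bzrjul.zjuf] — violates constraint 2: syllable 1 onset /bzrj/ has 4 consonants (> 3) → not permitted
[ze] — σ1 onset /z/, coda /∅/ ok → permitted
[lju.ve] — σ1 onset /lj/ (4→5 rises), coda /∅/ ok; σ2 onset /v/, coda /∅/ ok → permitted
[dljib.bji] — σ1 onset /dlj/ (1→4→5 rises), coda /b/ ok; σ2 onset /bj/ (1→5 rises), coda /∅/ ok → permitted
Permitted: [krjep.kji], [gfli], [dlju], [ze], [lju.ve], [dljib.bji] → 6.

6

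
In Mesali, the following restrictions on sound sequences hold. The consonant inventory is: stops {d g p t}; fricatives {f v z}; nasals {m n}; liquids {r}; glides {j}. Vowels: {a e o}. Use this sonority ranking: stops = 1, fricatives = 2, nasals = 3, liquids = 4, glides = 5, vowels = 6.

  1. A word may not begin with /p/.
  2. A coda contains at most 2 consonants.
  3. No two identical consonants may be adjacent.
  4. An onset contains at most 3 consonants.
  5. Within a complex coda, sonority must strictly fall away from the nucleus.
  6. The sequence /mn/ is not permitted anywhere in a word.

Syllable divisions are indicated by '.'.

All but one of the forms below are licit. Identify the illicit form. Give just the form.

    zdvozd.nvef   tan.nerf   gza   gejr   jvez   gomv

tan.nerf

zdvozd.nvef — σ1 onset /zdv/ (3C), coda /zd/ (2→1 falls) ok; σ2 onset /nv/ (2C), coda /f/ ok → licit
tan.nerf — violates constraint 3: adjacent identical consonants /nn/ → illicit
gza — σ1 onset /gz/ (2C), coda /∅/ ok → licit
gejr — σ1 onset /g/, coda /jr/ (5→4 falls) ok → licit
jvez — σ1 onset /jv/ (2C), coda /z/ ok → licit
gomv — σ1 onset /g/, coda /mv/ (3→2 falls) ok → licit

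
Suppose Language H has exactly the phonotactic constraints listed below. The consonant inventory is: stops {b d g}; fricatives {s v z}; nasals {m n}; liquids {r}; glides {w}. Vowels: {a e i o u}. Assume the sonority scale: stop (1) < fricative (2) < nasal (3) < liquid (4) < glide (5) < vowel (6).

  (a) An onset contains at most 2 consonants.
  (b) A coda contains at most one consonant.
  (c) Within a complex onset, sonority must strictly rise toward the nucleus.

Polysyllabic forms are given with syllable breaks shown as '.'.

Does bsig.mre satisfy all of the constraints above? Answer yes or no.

yes

bsig.mre — σ1 onset /bs/ (1→2 rises), coda /g/ ok; σ2 onset /mr/ (3→4 rises), coda /∅/ ok → licit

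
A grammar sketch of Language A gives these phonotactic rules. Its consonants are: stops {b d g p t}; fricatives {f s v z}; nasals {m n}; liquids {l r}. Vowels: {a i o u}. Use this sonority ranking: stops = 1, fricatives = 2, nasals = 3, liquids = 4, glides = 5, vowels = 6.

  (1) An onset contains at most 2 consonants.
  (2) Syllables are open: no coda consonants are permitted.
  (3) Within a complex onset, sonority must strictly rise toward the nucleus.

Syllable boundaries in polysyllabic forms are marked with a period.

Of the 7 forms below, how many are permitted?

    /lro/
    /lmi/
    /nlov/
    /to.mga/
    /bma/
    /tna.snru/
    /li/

/lro/ — violates constraint 3: syllable 1 onset /lr/: /l/ (liquid, 4) → /r/ (liquid, 4) does not rise → not permitted
/lmi/ — violates constraint 3: syllable 1 onset /lm/: /l/ (liquid, 4) → /m/ (nasal, 3) does not rise → not permitted
/nlov/ — violates constraint 2: syllable 1 coda /v/ has 1 consonant (> 0) → not permitted
/to.mga/ — violates constraint 3: syllable 2 onset /mg/: /m/ (nasal, 3) → /g/ (stop, 1) does not rise → not permitted
/bma/ — σ1 onset /bm/ (1→3 rises), coda /∅/ ok → permitted
/tna.snru/ — violates constraint 1: syllable 2 onset /snr/ has 3 consonants (> 2) → not permitted
/li/ — σ1 onset /l/, coda /∅/ ok → permitted
Permitted: /bma/, /li/ → 2.

2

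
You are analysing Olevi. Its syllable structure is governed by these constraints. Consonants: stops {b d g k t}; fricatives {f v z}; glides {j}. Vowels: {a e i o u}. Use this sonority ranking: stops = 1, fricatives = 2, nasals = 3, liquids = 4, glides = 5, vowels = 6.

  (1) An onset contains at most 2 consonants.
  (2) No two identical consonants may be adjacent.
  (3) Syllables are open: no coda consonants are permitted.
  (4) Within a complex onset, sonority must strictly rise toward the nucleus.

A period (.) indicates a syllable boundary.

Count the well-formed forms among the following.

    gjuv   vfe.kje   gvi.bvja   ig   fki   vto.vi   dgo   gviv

0

gjuv — violates constraint 3: syllable 1 coda /v/ has 1 consonant (> 0) → ill-formed
vfe.kje — violates constraint 4: syllable 1 onset /vf/: /v/ (fricative, 2) → /f/ (fricative, 2) does not rise → ill-formed
gvi.bvja — violates constraint 1: syllable 2 onset /bvj/ has 3 consonants (> 2) → ill-formed
ig — violates constraint 3: syllable 1 coda /g/ has 1 consonant (> 0) → ill-formed
fki — violates constraint 4: syllable 1 onset /fk/: /f/ (fricative, 2) → /k/ (stop, 1) does not rise → ill-formed
vto.vi — violates constraint 4: syllable 1 onset /vt/: /v/ (fricative, 2) → /t/ (stop, 1) does not rise → ill-formed
dgo — violates constraint 4: syllable 1 onset /dg/: /d/ (stop, 1) → /g/ (stop, 1) does not rise → ill-formed
gviv — violates constraint 3: syllable 1 coda /v/ has 1 consonant (> 0) → ill-formed
No form is well-formed → 0.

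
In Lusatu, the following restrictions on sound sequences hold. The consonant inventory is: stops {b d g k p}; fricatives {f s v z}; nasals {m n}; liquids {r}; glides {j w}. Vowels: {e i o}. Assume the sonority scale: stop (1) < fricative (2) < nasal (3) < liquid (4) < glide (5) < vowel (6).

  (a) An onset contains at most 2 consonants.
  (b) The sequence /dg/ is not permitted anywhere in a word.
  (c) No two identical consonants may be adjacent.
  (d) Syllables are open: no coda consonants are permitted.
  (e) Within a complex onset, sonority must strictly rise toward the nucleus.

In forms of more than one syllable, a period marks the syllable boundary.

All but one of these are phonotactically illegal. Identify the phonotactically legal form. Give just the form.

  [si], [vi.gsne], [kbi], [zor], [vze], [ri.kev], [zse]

[si] — σ1 onset /s/, coda /∅/ ok → phonotactically legal
[vi.gsne] — violates constraint (a): syllable 2 onset /gsn/ has 3 consonants (> 2) → phonotactically illegal
[kbi] — violates constraint (e): syllable 1 onset /kb/: /k/ (stop, 1) → /b/ (stop, 1) does not rise → phonotactically illegal
[zor] — violates constraint (d): syllable 1 coda /r/ has 1 consonant (> 0) → phonotactically illegal
[vze] — violates constraint (e): syllable 1 onset /vz/: /v/ (fricative, 2) → /z/ (fricative, 2) does not rise → phonotactically illegal
[ri.kev] — violates constraint (d): syllable 2 coda /v/ has 1 consonant (> 0) → phonotactically illegal
[zse] — violates constraint (e): syllable 1 onset /zs/: /z/ (fricative, 2) → /s/ (fricative, 2) does not rise → phonotactically illegal

[si]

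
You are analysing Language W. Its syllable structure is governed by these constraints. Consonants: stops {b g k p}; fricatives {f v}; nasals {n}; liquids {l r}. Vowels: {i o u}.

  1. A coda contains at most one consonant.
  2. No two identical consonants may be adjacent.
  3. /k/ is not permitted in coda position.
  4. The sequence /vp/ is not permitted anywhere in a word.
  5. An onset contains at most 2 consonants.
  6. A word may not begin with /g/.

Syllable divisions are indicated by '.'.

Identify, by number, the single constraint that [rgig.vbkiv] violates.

[rgig.vbkiv]: syllable 2 onset /vbk/ has 3 consonants (> 2).
This is a violation of constraint 5: "An onset contains at most 2 consonants."
The remaining constraints (1, 2, 3, 4, 6) are satisfied.

5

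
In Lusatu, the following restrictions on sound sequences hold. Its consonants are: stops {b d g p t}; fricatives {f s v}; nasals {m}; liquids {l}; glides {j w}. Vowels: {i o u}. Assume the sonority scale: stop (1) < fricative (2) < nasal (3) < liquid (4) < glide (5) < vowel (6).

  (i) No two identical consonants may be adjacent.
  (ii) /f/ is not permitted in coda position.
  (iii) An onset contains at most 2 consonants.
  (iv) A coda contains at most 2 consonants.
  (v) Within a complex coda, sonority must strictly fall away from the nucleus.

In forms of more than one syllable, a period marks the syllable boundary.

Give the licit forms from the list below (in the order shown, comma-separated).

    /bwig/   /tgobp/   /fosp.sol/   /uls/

/bwig/ — σ1 onset /bw/ (2C), coda /g/ ok → licit
/tgobp/ — violates constraint (v): syllable 1 coda /bp/: /b/ (stop, 1) → /p/ (stop, 1) does not fall → illicit
/fosp.sol/ — σ1 onset /f/, coda /sp/ (2→1 falls) ok; σ2 onset /s/, coda /l/ ok → licit
/uls/ — σ1 onset /∅/, coda /ls/ (4→2 falls) ok → licit

/bwig/, /fosp.sol/, /uls/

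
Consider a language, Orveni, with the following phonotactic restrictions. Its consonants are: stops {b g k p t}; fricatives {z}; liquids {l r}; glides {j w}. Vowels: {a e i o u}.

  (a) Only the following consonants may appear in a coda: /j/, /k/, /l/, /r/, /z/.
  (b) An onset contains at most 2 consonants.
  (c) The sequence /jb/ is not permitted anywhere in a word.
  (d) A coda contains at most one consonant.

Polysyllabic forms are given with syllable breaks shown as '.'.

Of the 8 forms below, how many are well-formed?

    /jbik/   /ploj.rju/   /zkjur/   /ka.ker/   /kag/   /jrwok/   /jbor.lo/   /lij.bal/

/jbik/ — violates constraint (c): contains banned sequence /jb/ → ill-formed
/ploj.rju/ — σ1 onset /pl/ (2C), coda /j/ ok; σ2 onset /rj/ (2C), coda /∅/ ok → well-formed
/zkjur/ — violates constraint (b): syllable 1 onset /zkj/ has 3 consonants (> 2) → ill-formed
/ka.ker/ — σ1 onset /k/, coda /∅/ ok; σ2 onset /k/, coda /r/ ok → well-formed
/kag/ — violates constraint (a): syllable 1 coda contains /g/, which is not a licensed coda consonant → ill-formed
/jrwok/ — violates constraint (b): syllable 1 onset /jrw/ has 3 consonants (> 2) → ill-formed
/jbor.lo/ — violates constraint (c): contains banned sequence /jb/ → ill-formed
/lij.bal/ — violates constraint (c): contains banned sequence /jb/ → ill-formed
Well-formed: /ploj.rju/, /ka.ker/ → 2.

2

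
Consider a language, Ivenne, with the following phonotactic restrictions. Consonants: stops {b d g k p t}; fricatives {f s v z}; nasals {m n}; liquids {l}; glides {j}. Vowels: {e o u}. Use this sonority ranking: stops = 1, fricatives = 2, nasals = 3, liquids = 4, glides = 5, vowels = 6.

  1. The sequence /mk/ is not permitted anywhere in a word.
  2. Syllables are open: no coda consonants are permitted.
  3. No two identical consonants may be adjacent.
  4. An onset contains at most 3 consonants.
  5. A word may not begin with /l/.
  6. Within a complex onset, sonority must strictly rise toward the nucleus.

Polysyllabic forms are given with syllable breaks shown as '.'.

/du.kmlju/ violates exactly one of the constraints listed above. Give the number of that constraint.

/du.kmlju/: syllable 2 onset /kmlj/ has 4 consonants (> 3).
This is a violation of constraint 4: "An onset contains at most 3 consonants."
The remaining constraints (1, 2, 3, 5, 6) are satisfied.

4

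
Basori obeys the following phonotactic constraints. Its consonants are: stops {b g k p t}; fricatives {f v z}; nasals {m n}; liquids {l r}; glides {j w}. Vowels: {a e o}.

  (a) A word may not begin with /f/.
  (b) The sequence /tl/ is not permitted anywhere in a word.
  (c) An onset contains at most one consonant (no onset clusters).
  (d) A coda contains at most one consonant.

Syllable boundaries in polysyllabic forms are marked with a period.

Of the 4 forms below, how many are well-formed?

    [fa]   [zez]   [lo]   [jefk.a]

2

[fa] — violates constraint (a): word begins with /f/ → ill-formed
[zez] — σ1 onset /z/, coda /z/ ok → well-formed
[lo] — σ1 onset /l/, coda /∅/ ok → well-formed
[jefk.a] — violates constraint (d): syllable 1 coda /fk/ has 2 consonants (> 1) → ill-formed
Well-formed: [zez], [lo] → 2.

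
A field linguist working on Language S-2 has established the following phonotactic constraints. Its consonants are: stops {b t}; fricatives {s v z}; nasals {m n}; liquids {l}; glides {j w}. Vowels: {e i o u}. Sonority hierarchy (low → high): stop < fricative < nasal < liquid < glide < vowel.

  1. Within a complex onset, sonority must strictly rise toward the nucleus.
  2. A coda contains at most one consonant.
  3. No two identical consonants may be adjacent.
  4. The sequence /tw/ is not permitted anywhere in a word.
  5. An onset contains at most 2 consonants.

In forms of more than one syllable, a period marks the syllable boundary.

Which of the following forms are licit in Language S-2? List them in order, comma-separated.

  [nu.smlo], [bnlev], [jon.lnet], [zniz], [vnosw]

[zniz]

[nu.smlo] — violates constraint 5: syllable 2 onset /sml/ has 3 consonants (> 2) → illicit
[bnlev] — violates constraint 5: syllable 1 onset /bnl/ has 3 consonants (> 2) → illicit
[jon.lnet] — violates constraint 1: syllable 2 onset /ln/: /l/ (liquid, 4) → /n/ (nasal, 3) does not rise → illicit
[zniz] — σ1 onset /zn/ (2→3 rises), coda /z/ ok → licit
[vnosw] — violates constraint 2: syllable 1 coda /sw/ has 2 consonants (> 1) → illicit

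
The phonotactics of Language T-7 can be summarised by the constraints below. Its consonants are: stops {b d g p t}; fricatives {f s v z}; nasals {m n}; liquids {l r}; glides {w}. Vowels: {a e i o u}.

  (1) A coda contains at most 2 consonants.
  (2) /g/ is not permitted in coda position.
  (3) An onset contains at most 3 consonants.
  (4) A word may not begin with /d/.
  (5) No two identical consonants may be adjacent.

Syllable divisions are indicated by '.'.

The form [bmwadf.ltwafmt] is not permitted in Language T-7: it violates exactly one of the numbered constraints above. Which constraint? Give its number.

1

[bmwadf.ltwafmt]: syllable 2 coda /fmt/ has 3 consonants (> 2).
This is a violation of constraint 1: "A coda contains at most 2 consonants."
The remaining constraints (2, 3, 4, 5) are satisfied.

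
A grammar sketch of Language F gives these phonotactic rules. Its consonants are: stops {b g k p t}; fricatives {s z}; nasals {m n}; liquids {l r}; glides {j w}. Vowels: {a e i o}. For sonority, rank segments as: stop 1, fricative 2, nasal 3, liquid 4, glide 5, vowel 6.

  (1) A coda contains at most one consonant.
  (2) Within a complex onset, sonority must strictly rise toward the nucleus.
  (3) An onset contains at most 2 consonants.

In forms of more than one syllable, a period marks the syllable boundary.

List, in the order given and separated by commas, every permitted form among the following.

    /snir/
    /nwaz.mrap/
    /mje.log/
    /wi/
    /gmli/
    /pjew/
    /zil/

/snir/, /nwaz.mrap/, /mje.log/, /wi/, /pjew/, /zil/

/snir/ — σ1 onset /sn/ (2→3 rises), coda /r/ ok → permitted
/nwaz.mrap/ — σ1 onset /nw/ (3→5 rises), coda /z/ ok; σ2 onset /mr/ (3→4 rises), coda /p/ ok → permitted
/mje.log/ — σ1 onset /mj/ (3→5 rises), coda /∅/ ok; σ2 onset /l/, coda /g/ ok → permitted
/wi/ — σ1 onset /w/, coda /∅/ ok → permitted
/gmli/ — violates constraint 3: syllable 1 onset /gml/ has 3 consonants (> 2) → not permitted
/pjew/ — σ1 onset /pj/ (1→5 rises), coda /w/ ok → permitted
/zil/ — σ1 onset /z/, coda /l/ ok → permitted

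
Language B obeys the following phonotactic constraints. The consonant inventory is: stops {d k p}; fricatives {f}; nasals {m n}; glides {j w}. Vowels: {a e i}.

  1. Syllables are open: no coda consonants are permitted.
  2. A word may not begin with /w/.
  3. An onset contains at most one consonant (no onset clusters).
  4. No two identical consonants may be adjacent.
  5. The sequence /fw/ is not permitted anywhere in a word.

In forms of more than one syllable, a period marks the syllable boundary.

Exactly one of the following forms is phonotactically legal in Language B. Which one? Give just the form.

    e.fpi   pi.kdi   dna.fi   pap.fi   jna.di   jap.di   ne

e.fpi — violates constraint 3: syllable 2 onset /fp/ has 2 consonants (> 1) → phonotactically illegal
pi.kdi — violates constraint 3: syllable 2 onset /kd/ has 2 consonants (> 1) → phonotactically illegal
dna.fi — violates constraint 3: syllable 1 onset /dn/ has 2 consonants (> 1) → phonotactically illegal
pap.fi — violates constraint 1: syllable 1 coda /p/ has 1 consonant (> 0) → phonotactically illegal
jna.di — violates constraint 3: syllable 1 onset /jn/ has 2 consonants (> 1) → phonotactically illegal
jap.di — violates constraint 1: syllable 1 coda /p/ has 1 consonant (> 0) → phonotactically illegal
ne — σ1 onset /n/, coda /∅/ ok → phonotactically legal

ne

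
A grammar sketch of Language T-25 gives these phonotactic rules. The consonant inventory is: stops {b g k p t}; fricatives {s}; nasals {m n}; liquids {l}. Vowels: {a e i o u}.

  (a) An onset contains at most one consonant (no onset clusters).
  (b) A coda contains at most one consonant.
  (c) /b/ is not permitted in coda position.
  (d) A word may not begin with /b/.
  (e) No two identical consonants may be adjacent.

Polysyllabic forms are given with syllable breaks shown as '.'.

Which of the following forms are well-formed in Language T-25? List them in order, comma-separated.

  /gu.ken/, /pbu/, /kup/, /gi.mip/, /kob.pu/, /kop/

/gu.ken/, /kup/, /gi.mip/, /kop/

/gu.ken/ — σ1 onset /g/, coda /∅/ ok; σ2 onset /k/, coda /n/ ok → well-formed
/pbu/ — violates constraint (a): syllable 1 onset /pb/ has 2 consonants (> 1) → ill-formed
/kup/ — σ1 onset /k/, coda /p/ ok → well-formed
/gi.mip/ — σ1 onset /g/, coda /∅/ ok; σ2 onset /m/, coda /p/ ok → well-formed
/kob.pu/ — violates constraint (c): syllable 1 coda contains /b/ → ill-formed
/kop/ — σ1 onset /k/, coda /p/ ok → well-formed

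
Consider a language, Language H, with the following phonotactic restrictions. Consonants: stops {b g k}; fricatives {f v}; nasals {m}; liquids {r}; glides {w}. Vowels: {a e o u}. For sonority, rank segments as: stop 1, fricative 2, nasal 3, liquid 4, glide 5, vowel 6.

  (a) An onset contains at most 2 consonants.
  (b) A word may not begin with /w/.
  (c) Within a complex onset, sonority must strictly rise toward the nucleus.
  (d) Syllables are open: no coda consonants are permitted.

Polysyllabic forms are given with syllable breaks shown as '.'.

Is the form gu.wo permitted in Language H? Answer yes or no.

gu.wo — σ1 onset /g/, coda /∅/ ok; σ2 onset /w/, coda /∅/ ok → permitted

yes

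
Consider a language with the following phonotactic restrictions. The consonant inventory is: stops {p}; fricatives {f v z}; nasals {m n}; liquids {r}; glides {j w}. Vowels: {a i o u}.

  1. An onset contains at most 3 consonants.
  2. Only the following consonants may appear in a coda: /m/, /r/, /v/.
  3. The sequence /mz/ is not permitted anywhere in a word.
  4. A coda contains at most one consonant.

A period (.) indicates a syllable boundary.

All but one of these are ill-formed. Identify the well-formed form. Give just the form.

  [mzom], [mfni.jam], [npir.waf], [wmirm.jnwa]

[mfni.jam]

[mzom] — violates constraint 3: contains banned sequence /mz/ → ill-formed
[mfni.jam] — σ1 onset /mfn/ (3C), coda /∅/ ok; σ2 onset /j/, coda /m/ ok → well-formed
[npir.waf] — violates constraint 2: syllable 2 coda contains /f/, which is not a licensed coda consonant → ill-formed
[wmirm.jnwa] — violates constraint 4: syllable 1 coda /rm/ has 2 consonants (> 1) → ill-formed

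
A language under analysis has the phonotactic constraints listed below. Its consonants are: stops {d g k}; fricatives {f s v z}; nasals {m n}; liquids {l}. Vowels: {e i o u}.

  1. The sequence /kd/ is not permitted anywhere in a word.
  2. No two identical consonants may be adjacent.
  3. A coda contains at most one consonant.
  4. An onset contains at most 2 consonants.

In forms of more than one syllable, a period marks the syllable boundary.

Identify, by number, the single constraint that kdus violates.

kdus: contains banned sequence /kd/.
This is a violation of constraint 1: "The sequence /kd/ is not permitted anywhere in a word."
The remaining constraints (2, 3, 4) are satisfied.

1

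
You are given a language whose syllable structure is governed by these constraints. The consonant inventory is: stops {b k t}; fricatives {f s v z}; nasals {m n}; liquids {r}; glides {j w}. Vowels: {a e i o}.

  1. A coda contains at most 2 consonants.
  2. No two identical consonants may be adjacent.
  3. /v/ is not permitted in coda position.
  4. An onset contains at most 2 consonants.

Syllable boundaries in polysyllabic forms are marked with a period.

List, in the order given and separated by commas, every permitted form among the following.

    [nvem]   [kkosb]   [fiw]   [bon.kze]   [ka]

[nvem], [fiw], [bon.kze], [ka]

[nvem] — σ1 onset /nv/ (2C), coda /m/ ok → permitted
[kkosb] — violates constraint 2: adjacent identical consonants /kk/ → not permitted
[fiw] — σ1 onset /f/, coda /w/ ok → permitted
[bon.kze] — σ1 onset /b/, coda /n/ ok; σ2 onset /kz/ (2C), coda /∅/ ok → permitted
[ka] — σ1 onset /k/, coda /∅/ ok → permitted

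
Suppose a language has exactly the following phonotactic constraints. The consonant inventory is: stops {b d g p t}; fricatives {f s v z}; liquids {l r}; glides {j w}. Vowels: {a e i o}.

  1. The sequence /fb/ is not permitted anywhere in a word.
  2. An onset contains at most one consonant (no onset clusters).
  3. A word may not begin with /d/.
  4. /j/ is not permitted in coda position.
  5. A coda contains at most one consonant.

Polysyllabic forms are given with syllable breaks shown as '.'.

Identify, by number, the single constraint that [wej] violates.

[wej]: syllable 1 coda contains /j/.
This is a violation of constraint 4: "/j/ is not permitted in coda position."
The remaining constraints (1, 2, 3, 5) are satisfied.

4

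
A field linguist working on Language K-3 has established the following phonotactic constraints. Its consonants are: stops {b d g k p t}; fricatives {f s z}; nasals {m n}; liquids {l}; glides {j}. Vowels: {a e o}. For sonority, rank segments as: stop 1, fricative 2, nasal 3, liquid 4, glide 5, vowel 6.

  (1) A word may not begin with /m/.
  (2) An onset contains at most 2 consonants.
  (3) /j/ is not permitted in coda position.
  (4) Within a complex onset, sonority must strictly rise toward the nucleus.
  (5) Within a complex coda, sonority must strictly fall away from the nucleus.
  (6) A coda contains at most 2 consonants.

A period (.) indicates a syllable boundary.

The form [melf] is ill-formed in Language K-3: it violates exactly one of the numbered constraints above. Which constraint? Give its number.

1

[melf]: word begins with /m/.
This is a violation of constraint 1: "A word may not begin with /m/."
The remaining constraints (2, 3, 4, 5, 6) are satisfied.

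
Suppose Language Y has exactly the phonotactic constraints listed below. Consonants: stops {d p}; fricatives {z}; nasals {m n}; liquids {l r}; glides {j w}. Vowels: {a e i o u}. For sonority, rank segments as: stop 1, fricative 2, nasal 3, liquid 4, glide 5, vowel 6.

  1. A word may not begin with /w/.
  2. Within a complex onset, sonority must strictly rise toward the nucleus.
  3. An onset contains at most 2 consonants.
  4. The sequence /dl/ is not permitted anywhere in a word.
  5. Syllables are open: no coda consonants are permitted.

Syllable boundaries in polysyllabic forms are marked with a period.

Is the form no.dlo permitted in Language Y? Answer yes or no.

no.dlo — violates constraint 4: contains banned sequence /dl/ → not permitted

no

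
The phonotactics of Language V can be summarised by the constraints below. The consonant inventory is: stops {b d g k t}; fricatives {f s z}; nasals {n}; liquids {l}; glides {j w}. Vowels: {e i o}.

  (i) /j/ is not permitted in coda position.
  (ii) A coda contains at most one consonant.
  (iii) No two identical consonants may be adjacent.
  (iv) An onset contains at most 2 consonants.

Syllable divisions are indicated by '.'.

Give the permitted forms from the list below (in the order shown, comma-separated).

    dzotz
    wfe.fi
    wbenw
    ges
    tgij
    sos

dzotz — violates constraint (ii): syllable 1 coda /tz/ has 2 consonants (> 1) → not permitted
wfe.fi — σ1 onset /wf/ (2C), coda /∅/ ok; σ2 onset /f/, coda /∅/ ok → permitted
wbenw — violates constraint (ii): syllable 1 coda /nw/ has 2 consonants (> 1) → not permitted
ges — σ1 onset /g/, coda /s/ ok → permitted
tgij — violates constraint (i): syllable 1 coda contains /j/ → not permitted
sos — σ1 onset /s/, coda /s/ ok → permitted

wfe.fi, ges, sos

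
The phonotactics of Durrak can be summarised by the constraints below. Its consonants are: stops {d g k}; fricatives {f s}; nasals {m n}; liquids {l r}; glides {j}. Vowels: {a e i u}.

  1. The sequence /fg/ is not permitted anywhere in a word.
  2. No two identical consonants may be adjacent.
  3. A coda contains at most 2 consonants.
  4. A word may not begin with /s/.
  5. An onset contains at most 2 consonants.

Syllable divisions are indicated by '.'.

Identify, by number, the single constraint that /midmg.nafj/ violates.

/midmg.nafj/: syllable 1 coda /dmg/ has 3 consonants (> 2).
This is a violation of constraint 3: "A coda contains at most 2 consonants."
The remaining constraints (1, 2, 4, 5) are satisfied.

3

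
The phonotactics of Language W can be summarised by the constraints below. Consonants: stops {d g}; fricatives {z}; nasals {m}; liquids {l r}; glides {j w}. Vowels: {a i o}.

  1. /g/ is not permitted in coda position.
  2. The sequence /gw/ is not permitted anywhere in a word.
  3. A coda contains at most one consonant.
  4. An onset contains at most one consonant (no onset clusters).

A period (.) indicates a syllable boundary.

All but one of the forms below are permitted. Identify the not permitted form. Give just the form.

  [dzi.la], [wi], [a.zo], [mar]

[dzi.la]

[dzi.la] — violates constraint 4: syllable 1 onset /dz/ has 2 consonants (> 1) → not permitted
[wi] — σ1 onset /w/, coda /∅/ ok → permitted
[a.zo] — σ1 onset /∅/, coda /∅/ ok; σ2 onset /z/, coda /∅/ ok → permitted
[mar] — σ1 onset /m/, coda /r/ ok → permitted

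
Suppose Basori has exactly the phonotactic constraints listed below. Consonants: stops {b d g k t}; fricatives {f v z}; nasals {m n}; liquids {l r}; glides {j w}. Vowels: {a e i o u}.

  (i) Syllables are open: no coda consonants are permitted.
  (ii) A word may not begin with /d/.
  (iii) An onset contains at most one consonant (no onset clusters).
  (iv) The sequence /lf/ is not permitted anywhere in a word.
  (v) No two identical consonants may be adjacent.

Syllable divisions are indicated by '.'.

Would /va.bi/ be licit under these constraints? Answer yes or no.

/va.bi/ — σ1 onset /v/, coda /∅/ ok; σ2 onset /b/, coda /∅/ ok → licit

yes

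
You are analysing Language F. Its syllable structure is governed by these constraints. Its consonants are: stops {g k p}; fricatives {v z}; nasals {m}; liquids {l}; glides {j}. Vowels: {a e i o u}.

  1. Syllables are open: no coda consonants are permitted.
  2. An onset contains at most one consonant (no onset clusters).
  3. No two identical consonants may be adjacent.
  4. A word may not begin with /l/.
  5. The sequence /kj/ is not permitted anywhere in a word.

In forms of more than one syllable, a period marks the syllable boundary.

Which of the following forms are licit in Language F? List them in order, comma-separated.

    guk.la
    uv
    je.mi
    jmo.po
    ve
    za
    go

guk.la — violates constraint 1: syllable 1 coda /k/ has 1 consonant (> 0) → illicit
uv — violates constraint 1: syllable 1 coda /v/ has 1 consonant (> 0) → illicit
je.mi — σ1 onset /j/, coda /∅/ ok; σ2 onset /m/, coda /∅/ ok → licit
jmo.po — violates constraint 2: syllable 1 onset /jm/ has 2 consonants (> 1) → illicit
ve — σ1 onset /v/, coda /∅/ ok → licit
za — σ1 onset /z/, coda /∅/ ok → licit
go — σ1 onset /g/, coda /∅/ ok → licit

je.mi, ve, za, go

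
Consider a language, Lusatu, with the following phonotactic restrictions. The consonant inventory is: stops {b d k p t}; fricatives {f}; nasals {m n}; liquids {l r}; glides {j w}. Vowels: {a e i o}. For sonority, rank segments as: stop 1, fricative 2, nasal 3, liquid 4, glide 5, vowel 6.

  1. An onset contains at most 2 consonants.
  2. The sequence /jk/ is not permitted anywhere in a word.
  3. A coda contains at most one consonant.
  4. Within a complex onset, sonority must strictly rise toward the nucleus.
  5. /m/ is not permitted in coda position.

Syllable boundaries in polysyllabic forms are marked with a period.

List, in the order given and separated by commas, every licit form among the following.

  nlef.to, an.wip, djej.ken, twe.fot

nlef.to — σ1 onset /nl/ (3→4 rises), coda /f/ ok; σ2 onset /t/, coda /∅/ ok → licit
an.wip — σ1 onset /∅/, coda /n/ ok; σ2 onset /w/, coda /p/ ok → licit
djej.ken — violates constraint 2: contains banned sequence /jk/ → illicit
twe.fot — σ1 onset /tw/ (1→5 rises), coda /∅/ ok; σ2 onset /f/, coda /t/ ok → licit

nlef.to, an.wip, twe.fot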